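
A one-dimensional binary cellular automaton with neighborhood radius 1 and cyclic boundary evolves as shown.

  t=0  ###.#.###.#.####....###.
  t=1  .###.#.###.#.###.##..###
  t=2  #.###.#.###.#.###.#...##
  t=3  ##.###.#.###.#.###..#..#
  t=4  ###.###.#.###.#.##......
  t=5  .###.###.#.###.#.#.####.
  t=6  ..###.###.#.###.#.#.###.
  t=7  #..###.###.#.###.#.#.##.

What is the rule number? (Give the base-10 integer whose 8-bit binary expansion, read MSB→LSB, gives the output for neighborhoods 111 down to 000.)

225

  nb ###: next=#  (t=0,i=1, bit7=1)
  nb ##.: next=#  (t=0,i=2, bit6=1)
  nb #.#: next=#  (t=0,i=3, bit5=1)
  nb #..: next=.  (t=0,i=16, bit4=0)
  nb .##: next=.  (t=0,i=0, bit3=0)
  nb .#.: next=.  (t=0,i=4, bit2=0)
  nb ..#: next=.  (t=0,i=19, bit1=0)
  nb ...: next=#  (t=0,i=17, bit0=1)
  bits 11100001 = 225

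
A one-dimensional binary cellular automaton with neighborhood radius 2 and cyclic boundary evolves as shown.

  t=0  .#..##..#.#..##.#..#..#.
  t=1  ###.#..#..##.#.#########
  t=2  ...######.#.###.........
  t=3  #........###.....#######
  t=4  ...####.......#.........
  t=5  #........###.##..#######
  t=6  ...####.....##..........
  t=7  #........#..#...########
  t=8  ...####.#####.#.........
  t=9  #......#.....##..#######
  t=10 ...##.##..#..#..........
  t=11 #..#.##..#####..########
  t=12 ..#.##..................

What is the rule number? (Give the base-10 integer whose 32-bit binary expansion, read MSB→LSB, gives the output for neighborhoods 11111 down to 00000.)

  #####|.  b31=0 t=1,i=0
  ####.|.  b30=0 t=1,i=1
  ###.#|.  b29=0 t=1,i=2
  ###..|.  b28=0 t=2,i=14
  ##.##|#  b27=1 t=5,i=12
  ##.#.|#  b26=1 t=0,i=15
  ##..#|.  b25=0 t=0,i=6
  ##...|.  b24=0 t=2,i=15
  #.###|.  b23=0 t=1,i=15
  #.##.|#  b22=1 t=5,i=13
  #.#.#|#  b21=1 t=1,i=13
  #.#..|#  b20=1 t=0,i=10
  #..##|.  b19=0 t=0,i=3
  #..#.|#  b18=1 t=0,i=0
  #...#|#  b17=1 t=7,i=14
  #....|.  b16=0 t=2,i=16
  .####|.  b15=0 t=1,i=16
  .###.|.  b14=0 t=2,i=13
  .##.#|.  b13=0 t=0,i=14
  .##..|.  b12=0 t=0,i=5
  .#.##|#  b11=1 t=1,i=14
  .#.#.|.  b10=0 t=0,i=9
  .#..#|#  b9=1 t=0,i=2
  .#...|.  b8=0 t=4,i=15
  ..###|.  b7=0 t=2,i=3
  ..##.|#  b6=1 t=0,i=4
  ..#.#|.  b5=0 t=0,i=8
  ..#..|#  b4=1 t=0,i=1
  ...##|.  b3=0 t=2,i=2
  ...#.|#  b2=1 t=4,i=13
  ....#|.  b1=0 t=2,i=1
  .....|#  b0=1 t=2,i=0
  bits 00001100011101100000101001010101 = 209062485

209062485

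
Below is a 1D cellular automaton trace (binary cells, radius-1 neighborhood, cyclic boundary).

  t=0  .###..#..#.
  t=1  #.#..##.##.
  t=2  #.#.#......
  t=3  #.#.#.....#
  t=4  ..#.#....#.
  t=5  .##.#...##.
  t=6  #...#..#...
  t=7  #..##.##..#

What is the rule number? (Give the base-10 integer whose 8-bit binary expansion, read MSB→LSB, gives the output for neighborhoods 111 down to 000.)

134

  ###|#  b7=1 t=0,i=2
  ##.|.  b6=0 t=0,i=3
  #.#|.  b5=0 t=1,i=1
  #..|.  b4=0 t=0,i=4
  .##|.  b3=0 t=0,i=1
  .#.|#  b2=1 t=0,i=6
  ..#|#  b1=1 t=0,i=0
  ...|.  b0=0 t=2,i=6
  bits 10000110 = 134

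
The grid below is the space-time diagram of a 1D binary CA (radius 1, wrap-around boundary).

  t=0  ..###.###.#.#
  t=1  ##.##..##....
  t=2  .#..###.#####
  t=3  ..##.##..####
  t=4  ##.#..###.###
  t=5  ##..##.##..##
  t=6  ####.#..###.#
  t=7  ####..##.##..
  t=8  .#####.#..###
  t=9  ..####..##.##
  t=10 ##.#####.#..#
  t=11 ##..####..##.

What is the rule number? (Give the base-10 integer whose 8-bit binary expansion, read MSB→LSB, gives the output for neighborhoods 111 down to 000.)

211

  nb ###: next=#  (t=0,i=3, bit7=1)
  nb ##.: next=#  (t=0,i=4, bit6=1)
  nb #.#: next=.  (t=0,i=5, bit5=0)
  nb #..: next=#  (t=0,i=0, bit4=1)
  nb .##: next=.  (t=0,i=2, bit3=0)
  nb .#.: next=.  (t=0,i=10, bit2=0)
  nb ..#: next=#  (t=0,i=1, bit1=1)
  nb ...: next=#  (t=1,i=10, bit0=1)
  bits 11010011 = 211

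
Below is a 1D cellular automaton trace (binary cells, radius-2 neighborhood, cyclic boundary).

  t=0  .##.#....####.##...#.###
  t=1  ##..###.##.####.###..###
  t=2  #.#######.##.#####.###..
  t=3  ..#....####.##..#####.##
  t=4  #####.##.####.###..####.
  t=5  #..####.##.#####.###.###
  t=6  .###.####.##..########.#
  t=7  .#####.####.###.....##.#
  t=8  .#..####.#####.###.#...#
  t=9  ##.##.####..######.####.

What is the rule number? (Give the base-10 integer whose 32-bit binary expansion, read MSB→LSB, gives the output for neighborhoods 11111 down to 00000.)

1811891613

  nb #####: next=.  (t=1,i=23, bit31=0)
  nb ####.: next=#  (t=0,i=11, bit30=1)
  nb ###.#: next=#  (t=0,i=12, bit29=1)
  nb ###..: next=.  (t=1,i=1, bit28=0)
  nb ##.##: next=#  (t=0,i=0, bit27=1)
  nb ##.#.: next=.  (t=0,i=3, bit26=0)
  nb ##..#: next=#  (t=1,i=2, bit25=1)
  nb ##...: next=#  (t=0,i=16, bit24=1)
  nb #.###: next=#  (t=0,i=21, bit23=1)
  nb #.##.: next=#  (t=0,i=1, bit22=1)
  nb #.#.#: next=#  (t=6,i=23, bit21=1)
  nb #.#..: next=#  (t=0,i=4, bit20=1)
  nb #..##: next=#  (t=1,i=3, bit19=1)
  nb #..#.: next=#  (t=2,i=23, bit18=1)
  nb #...#: next=#  (t=0,i=17, bit17=1)
  nb #....: next=#  (t=0,i=6, bit16=1)
  nb .####: next=.  (t=0,i=10, bit15=0)
  nb .###.: next=#  (t=0,i=22, bit14=1)
  nb .##.#: next=.  (t=0,i=2, bit13=0)
  nb .##..: next=.  (t=0,i=15, bit12=0)
  nb .#.##: next=.  (t=0,i=20, bit11=0)
  nb .#.#.: next=#  (t=8,i=0, bit10=1)
  nb .#..#: next=.  (t=8,i=2, bit9=0)
  nb .#...: next=#  (t=0,i=5, bit8=1)
  nb ..###: next=#  (t=0,i=9, bit7=1)
  nb ..##.: next=.  (t=7,i=20, bit6=0)
  nb ..#.#: next=.  (t=0,i=19, bit5=0)
  nb ..#..: next=#  (t=3,i=2, bit4=1)
  nb ...##: next=#  (t=0,i=8, bit3=1)
  nb ...#.: next=#  (t=0,i=18, bit2=1)
  nb ....#: next=.  (t=0,i=7, bit1=0)
  nb .....: next=#  (t=7,i=17, bit0=1)
  bits 01101011111111110100010110011101 = 1811891613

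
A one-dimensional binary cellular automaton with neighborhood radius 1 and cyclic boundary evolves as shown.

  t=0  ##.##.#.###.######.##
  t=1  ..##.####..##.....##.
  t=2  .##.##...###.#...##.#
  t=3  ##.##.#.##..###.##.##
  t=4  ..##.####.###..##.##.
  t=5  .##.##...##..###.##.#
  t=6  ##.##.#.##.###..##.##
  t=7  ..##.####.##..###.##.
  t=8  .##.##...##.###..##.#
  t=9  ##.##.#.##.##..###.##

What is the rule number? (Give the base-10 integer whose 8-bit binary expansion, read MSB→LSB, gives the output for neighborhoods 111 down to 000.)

  ###|.  b7=0 t=0,i=0
  ##.|.  b6=0 t=0,i=1
  #.#|#  b5=1 t=0,i=2
  #..|#  b4=1 t=1,i=9
  .##|#  b3=1 t=0,i=3
  .#.|#  b2=1 t=0,i=6
  ..#|#  b1=1 t=1,i=1
  ...|.  b0=0 t=1,i=0
  bits 00111110 = 62

62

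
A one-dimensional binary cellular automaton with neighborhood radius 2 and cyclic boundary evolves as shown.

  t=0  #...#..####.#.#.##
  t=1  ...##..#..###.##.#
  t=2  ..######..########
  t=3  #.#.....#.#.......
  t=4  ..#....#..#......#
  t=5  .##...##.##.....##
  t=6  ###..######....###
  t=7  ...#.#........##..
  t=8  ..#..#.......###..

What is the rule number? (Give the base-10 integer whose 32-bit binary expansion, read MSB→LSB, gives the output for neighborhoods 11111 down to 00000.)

  [31] ##### => .  t=2,i=4
  [30] ####. => .  t=0,i=9
  [29] ###.# => #  t=0,i=10
  [28] ###.. => .  t=0,i=0
  [27] ##.## => #  t=1,i=13
  [26] ##.#. => #  t=0,i=11
  [25] ##..# => #  t=1,i=5
  [24] ##... => .  t=0,i=1
  [23] #.### => .  t=0,i=16
  [22] #.##. => #  t=1,i=14
  [21] #.#.# => #  t=0,i=12
  [20] #.#.. => #  t=1,i=17
  [19] #..## => .  t=0,i=6
  [18] #..#. => #  t=1,i=6
  [17] #...# => .  t=0,i=2
  [16] #.... => .  t=3,i=4
  [15] .#### => .  t=0,i=8
  [14] .###. => #  t=0,i=17
  [13] .##.# => #  t=1,i=15
  [12] .##.. => #  t=1,i=4
  [11] .#.## => #  t=0,i=15
  [10] .#.#. => .  t=0,i=13
  [9] .#..# => .  t=0,i=5
  [8] .#... => .  t=1,i=0
  [7] ..### => #  t=0,i=7
  [6] ..##. => #  t=1,i=3
  [5] ..#.# => .  t=3,i=0
  [4] ..#.. => #  t=0,i=4
  [3] ...## => #  t=1,i=2
  [2] ...#. => #  t=0,i=3
  [1] ....# => .  t=3,i=6
  [0] ..... => .  t=3,i=5
  bits 00101110011101000111100011011100 = 779385052

779385052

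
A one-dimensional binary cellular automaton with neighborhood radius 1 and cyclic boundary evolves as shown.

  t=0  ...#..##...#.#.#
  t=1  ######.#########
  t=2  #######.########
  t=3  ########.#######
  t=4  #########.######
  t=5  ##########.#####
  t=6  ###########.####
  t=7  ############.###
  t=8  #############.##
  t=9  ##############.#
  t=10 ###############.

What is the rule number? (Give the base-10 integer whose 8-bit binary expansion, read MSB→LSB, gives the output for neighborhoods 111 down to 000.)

247

  [7] ### => #  t=1,i=0
  [6] ##. => #  t=0,i=7
  [5] #.# => #  t=0,i=12
  [4] #.. => #  t=0,i=0
  [3] .## => .  t=0,i=6
  [2] .#. => #  t=0,i=3
  [1] ..# => #  t=0,i=2
  [0] ... => #  t=0,i=1
  bits 11110111 = 247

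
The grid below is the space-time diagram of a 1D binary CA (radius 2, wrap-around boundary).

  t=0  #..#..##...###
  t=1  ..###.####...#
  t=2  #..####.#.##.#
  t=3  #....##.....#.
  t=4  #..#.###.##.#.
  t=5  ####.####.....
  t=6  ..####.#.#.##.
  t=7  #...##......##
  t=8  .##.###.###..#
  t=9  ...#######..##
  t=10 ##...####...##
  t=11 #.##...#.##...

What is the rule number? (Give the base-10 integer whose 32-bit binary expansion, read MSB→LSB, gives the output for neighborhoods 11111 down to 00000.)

3918942835

  ##### -> #   bit 31 = 1  t=9,i=5
  ####. -> #   bit 30 = 1  t=0,i=13
  ###.# -> #   bit 29 = 1  t=1,i=4
  ###.. -> .   bit 28 = 0  t=0,i=0
  ##.## -> #   bit 27 = 1  t=1,i=5
  ##.#. -> .   bit 26 = 0  t=2,i=7
  ##..# -> .   bit 25 = 0  t=0,i=1
  ##... -> #   bit 24 = 1  t=0,i=8
  #.### -> #   bit 23 = 1  t=1,i=6
  #.##. -> .   bit 22 = 0  t=2,i=10
  #.#.# -> .   bit 21 = 0  t=2,i=8
  #.#.. -> #   bit 20 = 1  t=3,i=0
  #..## -> .   bit 19 = 0  t=0,i=5
  #..#. -> #   bit 18 = 1  t=0,i=2
  #...# -> #   bit 17 = 1  t=0,i=9
  #.... -> .   bit 16 = 0  t=3,i=2
  .#### -> .   bit 15 = 0  t=0,i=12
  .###. -> #   bit 14 = 1  t=1,i=3
  .##.# -> .   bit 13 = 0  t=2,i=11
  .##.. -> #   bit 12 = 1  t=0,i=7
  .#.## -> .   bit 11 = 0  t=2,i=9
  .#.#. -> .   bit 10 = 0  t=3,i=13
  .#..# -> #   bit 9 = 1  t=0,i=4
  .#... -> .   bit 8 = 0  t=3,i=1
  ..### -> .   bit 7 = 0  t=0,i=11
  ..##. -> #   bit 6 = 1  t=0,i=6
  ..#.# -> #   bit 5 = 1  t=3,i=12
  ..#.. -> #   bit 4 = 1  t=0,i=3
  ...## -> .   bit 3 = 0  t=0,i=10
  ...#. -> .   bit 2 = 0  t=1,i=12
  ....# -> #   bit 1 = 1  t=3,i=3
  ..... -> #   bit 0 = 1  t=3,i=9
  bits 11101001100101100101001001110011 = 3918942835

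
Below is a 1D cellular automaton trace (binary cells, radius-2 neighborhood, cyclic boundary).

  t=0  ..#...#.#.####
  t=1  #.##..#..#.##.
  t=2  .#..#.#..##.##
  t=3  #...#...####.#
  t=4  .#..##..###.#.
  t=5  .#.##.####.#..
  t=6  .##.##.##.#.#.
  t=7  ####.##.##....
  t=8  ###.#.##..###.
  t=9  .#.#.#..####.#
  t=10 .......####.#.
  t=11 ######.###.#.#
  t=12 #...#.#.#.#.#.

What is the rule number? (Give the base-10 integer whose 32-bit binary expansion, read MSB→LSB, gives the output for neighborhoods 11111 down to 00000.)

1326049779

  nb #####: next=.  (t=11,i=1, bit31=0)
  nb ####.: next=#  (t=0,i=12, bit30=1)
  nb ###.#: next=.  (t=3,i=11, bit29=0)
  nb ###..: next=.  (t=0,i=13, bit28=0)
  nb ##.##: next=#  (t=2,i=11, bit27=1)
  nb ##.#.: next=#  (t=1,i=13, bit26=1)
  nb ##..#: next=#  (t=0,i=0, bit25=1)
  nb ##...: next=#  (t=3,i=1, bit24=1)
  nb #.###: next=.  (t=0,i=10, bit23=0)
  nb #.##.: next=.  (t=1,i=2, bit22=0)
  nb #.#.#: next=.  (t=0,i=8, bit21=0)
  nb #.#..: next=.  (t=2,i=1, bit20=0)
  nb #..##: next=#  (t=2,i=8, bit19=1)
  nb #..#.: next=.  (t=0,i=1, bit18=0)
  nb #...#: next=.  (t=0,i=4, bit17=0)
  nb #....: next=#  (t=7,i=11, bit16=1)
  nb .####: next=#  (t=0,i=11, bit15=1)
  nb .###.: next=#  (t=4,i=9, bit14=1)
  nb .##.#: next=#  (t=1,i=12, bit13=1)
  nb .##..: next=.  (t=1,i=3, bit12=0)
  nb .#.##: next=#  (t=0,i=9, bit11=1)
  nb .#.#.: next=.  (t=0,i=7, bit10=0)
  nb .#..#: next=.  (t=1,i=7, bit9=0)
  nb .#...: next=#  (t=0,i=3, bit8=1)
  nb ..###: next=#  (t=3,i=8, bit7=1)
  nb ..##.: next=#  (t=2,i=9, bit6=1)
  nb ..#.#: next=#  (t=0,i=6, bit5=1)
  nb ..#..: next=#  (t=0,i=2, bit4=1)
  nb ...##: next=.  (t=3,i=7, bit3=0)
  nb ...#.: next=.  (t=0,i=5, bit2=0)
  nb ....#: next=#  (t=7,i=12, bit1=1)
  nb .....: next=#  (t=10,i=1, bit0=1)
  bits 01001111000010011110100111110011 = 1326049779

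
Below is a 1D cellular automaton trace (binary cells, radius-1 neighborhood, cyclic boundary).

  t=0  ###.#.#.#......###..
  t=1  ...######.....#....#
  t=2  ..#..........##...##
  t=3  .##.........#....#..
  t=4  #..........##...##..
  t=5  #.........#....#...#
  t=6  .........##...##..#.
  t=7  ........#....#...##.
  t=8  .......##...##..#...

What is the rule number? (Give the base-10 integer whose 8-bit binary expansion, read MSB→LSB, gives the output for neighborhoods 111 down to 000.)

  ### -> .   bit 7 = 0  t=0,i=1
  ##. -> .   bit 6 = 0  t=0,i=2
  #.# -> #   bit 5 = 1  t=0,i=3
  #.. -> .   bit 4 = 0  t=0,i=9
  .## -> .   bit 3 = 0  t=0,i=0
  .#. -> #   bit 2 = 1  t=0,i=4
  ..# -> #   bit 1 = 1  t=0,i=14
  ... -> .   bit 0 = 0  t=0,i=10
  bits 00100110 = 38

38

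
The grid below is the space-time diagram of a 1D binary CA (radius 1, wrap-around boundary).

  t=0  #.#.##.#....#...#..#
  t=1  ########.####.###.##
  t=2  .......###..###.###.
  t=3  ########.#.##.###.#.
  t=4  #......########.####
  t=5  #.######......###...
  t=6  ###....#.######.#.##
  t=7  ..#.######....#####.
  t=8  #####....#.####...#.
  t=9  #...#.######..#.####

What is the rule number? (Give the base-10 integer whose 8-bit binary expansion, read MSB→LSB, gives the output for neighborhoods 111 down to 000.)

  ### -> .   bit 7 = 0  t=1,i=0
  ##. -> #   bit 6 = 1  t=0,i=0
  #.# -> #   bit 5 = 1  t=0,i=1
  #.. -> .   bit 4 = 0  t=0,i=8
  .## -> #   bit 3 = 1  t=0,i=4
  .#. -> #   bit 2 = 1  t=0,i=2
  ..# -> #   bit 1 = 1  t=0,i=11
  ... -> #   bit 0 = 1  t=0,i=9
  bits 01101111 = 111

111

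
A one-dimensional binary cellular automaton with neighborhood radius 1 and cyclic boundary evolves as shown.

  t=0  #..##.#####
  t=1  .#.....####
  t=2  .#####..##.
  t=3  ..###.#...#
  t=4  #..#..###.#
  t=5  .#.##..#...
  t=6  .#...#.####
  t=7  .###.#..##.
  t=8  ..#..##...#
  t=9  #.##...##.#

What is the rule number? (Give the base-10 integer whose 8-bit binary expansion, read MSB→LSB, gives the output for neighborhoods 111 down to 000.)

149

  ###|#  b7=1 t=0,i=7
  ##.|.  b6=0 t=0,i=0
  #.#|.  b5=0 t=0,i=5
  #..|#  b4=1 t=0,i=1
  .##|.  b3=0 t=0,i=3
  .#.|#  b2=1 t=1,i=1
  ..#|.  b1=0 t=0,i=2
  ...|#  b0=1 t=1,i=3
  bits 10010101 = 149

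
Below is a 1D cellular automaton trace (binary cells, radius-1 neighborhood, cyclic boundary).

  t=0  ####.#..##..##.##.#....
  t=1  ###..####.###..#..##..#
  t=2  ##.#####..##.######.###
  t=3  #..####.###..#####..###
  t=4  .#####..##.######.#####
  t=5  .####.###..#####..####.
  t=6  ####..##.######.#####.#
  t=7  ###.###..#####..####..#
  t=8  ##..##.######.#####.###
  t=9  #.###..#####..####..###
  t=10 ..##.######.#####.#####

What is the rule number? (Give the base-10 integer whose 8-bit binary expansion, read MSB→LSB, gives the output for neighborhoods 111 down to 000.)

  nb ###: next=#  (t=0,i=1, bit7=1)
  nb ##.: next=.  (t=0,i=3, bit6=0)
  nb #.#: next=.  (t=0,i=4, bit5=0)
  nb #..: next=#  (t=0,i=6, bit4=1)
  nb .##: next=#  (t=0,i=0, bit3=1)
  nb .#.: next=#  (t=0,i=5, bit2=1)
  nb ..#: next=#  (t=0,i=7, bit1=1)
  nb ...: next=.  (t=0,i=20, bit0=0)
  bits 10011110 = 158

158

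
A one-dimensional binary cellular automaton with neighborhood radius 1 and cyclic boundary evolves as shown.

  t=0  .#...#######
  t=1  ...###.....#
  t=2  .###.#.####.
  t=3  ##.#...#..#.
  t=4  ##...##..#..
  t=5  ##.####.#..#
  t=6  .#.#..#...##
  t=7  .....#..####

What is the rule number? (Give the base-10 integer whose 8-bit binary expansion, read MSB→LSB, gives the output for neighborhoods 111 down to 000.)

  ###|.  b7=0 t=0,i=6
  ##.|#  b6=1 t=0,i=11
  #.#|.  b5=0 t=0,i=0
  #..|.  b4=0 t=0,i=2
  .##|#  b3=1 t=0,i=5
  .#.|.  b2=0 t=0,i=1
  ..#|#  b1=1 t=0,i=4
  ...|#  b0=1 t=0,i=3
  bits 01001011 = 75

75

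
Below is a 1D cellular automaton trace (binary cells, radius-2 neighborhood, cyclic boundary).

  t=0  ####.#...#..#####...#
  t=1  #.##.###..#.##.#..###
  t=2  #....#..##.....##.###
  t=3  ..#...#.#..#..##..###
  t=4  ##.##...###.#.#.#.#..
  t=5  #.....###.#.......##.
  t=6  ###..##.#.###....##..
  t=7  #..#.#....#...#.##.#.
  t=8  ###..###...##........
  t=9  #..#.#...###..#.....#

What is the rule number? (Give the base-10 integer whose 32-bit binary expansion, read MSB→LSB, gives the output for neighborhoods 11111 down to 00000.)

1654096840

  #####|.  b31=0 t=0,i=1
  ####.|#  b30=1 t=0,i=2
  ###.#|#  b29=1 t=0,i=3
  ###..|.  b28=0 t=0,i=16
  ##.##|.  b27=0 t=1,i=1
  ##.#.|.  b26=0 t=0,i=4
  ##..#|#  b25=1 t=1,i=8
  ##...|.  b24=0 t=0,i=17
  #.###|#  b23=1 t=1,i=5
  #.##.|.  b22=0 t=1,i=2
  #.#.#|.  b21=0 t=4,i=12
  #.#..|#  b20=1 t=0,i=5
  #..##|.  b19=0 t=0,i=11
  #..#.|#  b18=1 t=1,i=9
  #...#|#  b17=1 t=0,i=7
  #....|#  b16=1 t=2,i=2
  .####|#  b15=1 t=0,i=0
  .###.|.  b14=0 t=1,i=6
  .##.#|.  b13=0 t=1,i=3
  .##..|.  b12=0 t=2,i=9
  .#.##|.  b11=0 t=1,i=11
  .#.#.|.  b10=0 t=3,i=7
  .#..#|#  b9=1 t=0,i=10
  .#...|#  b8=1 t=0,i=6
  ..###|#  b7=1 t=0,i=12
  ..##.|#  b6=1 t=2,i=8
  ..#.#|.  b5=0 t=1,i=10
  ..#..|.  b4=0 t=0,i=9
  ...##|#  b3=1 t=0,i=19
  ...#.|.  b2=0 t=0,i=8
  ....#|.  b1=0 t=2,i=3
  .....|.  b0=0 t=2,i=12
  bits 01100010100101111000001111001000 = 1654096840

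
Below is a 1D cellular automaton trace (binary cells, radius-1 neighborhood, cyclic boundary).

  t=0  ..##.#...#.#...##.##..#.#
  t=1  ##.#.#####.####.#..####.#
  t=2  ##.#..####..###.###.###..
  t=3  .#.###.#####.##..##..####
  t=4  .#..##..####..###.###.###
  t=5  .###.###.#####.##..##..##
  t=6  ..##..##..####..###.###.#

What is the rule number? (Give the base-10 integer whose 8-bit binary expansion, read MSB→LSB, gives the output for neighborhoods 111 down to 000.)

215

  ### -> #   bit 7 = 1  t=1,i=0
  ##. -> #   bit 6 = 1  t=0,i=3
  #.# -> .   bit 5 = 0  t=0,i=4
  #.. -> #   bit 4 = 1  t=0,i=0
  .## -> .   bit 3 = 0  t=0,i=2
  .#. -> #   bit 2 = 1  t=0,i=5
  ..# -> #   bit 1 = 1  t=0,i=1
  ... -> #   bit 0 = 1  t=0,i=7
  bits 11010111 = 215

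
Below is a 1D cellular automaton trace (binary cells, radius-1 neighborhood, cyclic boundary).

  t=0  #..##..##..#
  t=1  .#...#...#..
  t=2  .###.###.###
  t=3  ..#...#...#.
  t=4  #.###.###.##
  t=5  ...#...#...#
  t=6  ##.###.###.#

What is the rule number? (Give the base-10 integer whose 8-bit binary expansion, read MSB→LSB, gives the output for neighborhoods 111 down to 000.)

149

  ###|#  b7=1 t=2,i=2
  ##.|.  b6=0 t=0,i=0
  #.#|.  b5=0 t=2,i=0
  #..|#  b4=1 t=0,i=1
  .##|.  b3=0 t=0,i=3
  .#.|#  b2=1 t=1,i=1
  ..#|.  b1=0 t=0,i=2
  ...|#  b0=1 t=1,i=3
  bits 10010101 = 149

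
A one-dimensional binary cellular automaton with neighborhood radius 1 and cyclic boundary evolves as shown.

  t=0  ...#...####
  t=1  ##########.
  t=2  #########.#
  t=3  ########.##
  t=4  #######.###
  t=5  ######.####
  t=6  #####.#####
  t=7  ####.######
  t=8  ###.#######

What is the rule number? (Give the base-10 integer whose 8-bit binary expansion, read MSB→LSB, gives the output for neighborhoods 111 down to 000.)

191

  [7] ### => #  t=0,i=8
  [6] ##. => .  t=0,i=10
  [5] #.# => #  t=1,i=10
  [4] #.. => #  t=0,i=0
  [3] .## => #  t=0,i=7
  [2] .#. => #  t=0,i=3
  [1] ..# => #  t=0,i=2
  [0] ... => #  t=0,i=1
  bits 10111111 = 191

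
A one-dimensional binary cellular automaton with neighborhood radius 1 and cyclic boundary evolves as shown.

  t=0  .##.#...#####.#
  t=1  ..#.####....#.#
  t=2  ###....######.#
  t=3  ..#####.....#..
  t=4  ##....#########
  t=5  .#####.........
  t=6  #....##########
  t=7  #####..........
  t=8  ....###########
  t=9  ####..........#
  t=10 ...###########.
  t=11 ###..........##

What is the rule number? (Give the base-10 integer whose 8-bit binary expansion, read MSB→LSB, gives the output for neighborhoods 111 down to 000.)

  ###|.  b7=0 t=0,i=9
  ##.|#  b6=1 t=0,i=2
  #.#|.  b5=0 t=0,i=0
  #..|#  b4=1 t=0,i=5
  .##|.  b3=0 t=0,i=1
  .#.|#  b2=1 t=0,i=4
  ..#|#  b1=1 t=0,i=7
  ...|#  b0=1 t=0,i=6
  bits 01010111 = 87

87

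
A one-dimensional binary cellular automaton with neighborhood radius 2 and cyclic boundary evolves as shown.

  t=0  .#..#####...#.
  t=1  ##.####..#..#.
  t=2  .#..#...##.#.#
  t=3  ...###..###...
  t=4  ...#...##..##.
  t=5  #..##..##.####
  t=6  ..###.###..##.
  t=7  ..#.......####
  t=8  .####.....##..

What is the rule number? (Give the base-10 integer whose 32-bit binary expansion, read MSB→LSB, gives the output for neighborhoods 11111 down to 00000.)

  nb #####: next=#  (t=0,i=6, bit31=1)
  nb ####.: next=.  (t=0,i=7, bit30=0)
  nb ###.#: next=.  (t=6,i=4, bit29=0)
  nb ###..: next=.  (t=0,i=8, bit28=0)
  nb ##.##: next=.  (t=1,i=2, bit27=0)
  nb ##.#.: next=#  (t=2,i=10, bit26=1)
  nb ##..#: next=.  (t=1,i=7, bit25=0)
  nb ##...: next=#  (t=0,i=9, bit24=1)
  nb #.###: next=.  (t=1,i=3, bit23=0)
  nb #.##.: next=.  (t=1,i=0, bit22=0)
  nb #.#.#: next=.  (t=2,i=11, bit21=0)
  nb #.#..: next=.  (t=2,i=1, bit20=0)
  nb #..##: next=#  (t=0,i=3, bit19=1)
  nb #..#.: next=#  (t=0,i=0, bit18=1)
  nb #...#: next=.  (t=0,i=10, bit17=0)
  nb #....: next=#  (t=3,i=12, bit16=1)
  nb .####: next=#  (t=0,i=5, bit15=1)
  nb .###.: next=.  (t=3,i=4, bit14=0)
  nb .##.#: next=#  (t=1,i=1, bit13=1)
  nb .##..: next=#  (t=4,i=8, bit12=1)
  nb .#.##: next=#  (t=1,i=13, bit11=1)
  nb .#.#.: next=.  (t=2,i=0, bit10=0)
  nb .#..#: next=.  (t=0,i=2, bit9=0)
  nb .#...: next=#  (t=2,i=5, bit8=1)
  nb ..###: next=#  (t=0,i=4, bit7=1)
  nb ..##.: next=#  (t=2,i=8, bit6=1)
  nb ..#.#: next=.  (t=1,i=12, bit5=0)
  nb ..#..: next=#  (t=0,i=1, bit4=1)
  nb ...##: next=.  (t=2,i=7, bit3=0)
  nb ...#.: next=.  (t=0,i=11, bit2=0)
  nb ....#: next=.  (t=3,i=1, bit1=0)
  nb .....: next=.  (t=3,i=0, bit0=0)
  bits 10000101000011011011100111010000 = 2232269264

2232269264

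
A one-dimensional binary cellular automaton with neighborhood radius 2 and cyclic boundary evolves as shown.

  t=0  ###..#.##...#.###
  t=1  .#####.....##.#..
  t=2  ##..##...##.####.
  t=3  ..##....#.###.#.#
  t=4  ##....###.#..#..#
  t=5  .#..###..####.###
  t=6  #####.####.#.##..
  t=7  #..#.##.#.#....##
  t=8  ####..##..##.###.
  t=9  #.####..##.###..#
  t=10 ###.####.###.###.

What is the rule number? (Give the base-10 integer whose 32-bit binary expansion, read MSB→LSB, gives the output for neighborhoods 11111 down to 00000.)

1587291054

  nb #####: next=.  (t=0,i=0, bit31=0)
  nb ####.: next=#  (t=0,i=1, bit30=1)
  nb ###.#: next=.  (t=2,i=15, bit29=0)
  nb ###..: next=#  (t=0,i=2, bit28=1)
  nb ##.##: next=#  (t=2,i=11, bit27=1)
  nb ##.#.: next=#  (t=1,i=13, bit26=1)
  nb ##..#: next=#  (t=0,i=3, bit25=1)
  nb ##...: next=.  (t=0,i=9, bit24=0)
  nb #.###: next=#  (t=0,i=14, bit23=1)
  nb #.##.: next=.  (t=0,i=7, bit22=0)
  nb #.#.#: next=.  (t=3,i=14, bit21=0)
  nb #.#..: next=#  (t=1,i=14, bit20=1)
  nb #..##: next=#  (t=2,i=3, bit19=1)
  nb #..#.: next=#  (t=0,i=4, bit18=1)
  nb #...#: next=.  (t=0,i=10, bit17=0)
  nb #....: next=.  (t=1,i=7, bit16=0)
  nb .####: next=.  (t=0,i=15, bit15=0)
  nb .###.: next=.  (t=3,i=11, bit14=0)
  nb .##.#: next=#  (t=1,i=12, bit13=1)
  nb .##..: next=.  (t=0,i=8, bit12=0)
  nb .#.##: next=.  (t=0,i=6, bit11=0)
  nb .#.#.: next=.  (t=3,i=15, bit10=0)
  nb .#..#: next=#  (t=3,i=0, bit9=1)
  nb .#...: next=#  (t=1,i=15, bit8=1)
  nb ..###: next=#  (t=1,i=1, bit7=1)
  nb ..##.: next=.  (t=1,i=11, bit6=0)
  nb ..#.#: next=#  (t=0,i=5, bit5=1)
  nb ..#..: next=.  (t=4,i=13, bit4=0)
  nb ...##: next=#  (t=1,i=0, bit3=1)
  nb ...#.: next=#  (t=0,i=11, bit2=1)
  nb ....#: next=#  (t=1,i=9, bit1=1)
  nb .....: next=.  (t=1,i=8, bit0=0)
  bits 01011110100111000010001110101110 = 1587291054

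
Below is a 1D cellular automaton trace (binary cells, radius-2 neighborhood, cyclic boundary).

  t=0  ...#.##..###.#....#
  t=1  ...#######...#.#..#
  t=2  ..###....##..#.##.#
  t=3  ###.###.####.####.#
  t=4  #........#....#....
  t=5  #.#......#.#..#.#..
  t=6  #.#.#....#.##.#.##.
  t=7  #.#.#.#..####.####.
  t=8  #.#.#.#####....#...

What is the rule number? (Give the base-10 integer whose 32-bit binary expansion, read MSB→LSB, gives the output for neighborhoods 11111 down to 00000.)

  ##### -> .   bit 31 = 0  t=1,i=5
  ####. -> .   bit 30 = 0  t=1,i=8
  ###.# -> .   bit 29 = 0  t=0,i=11
  ###.. -> #   bit 28 = 1  t=1,i=9
  ##.## -> .   bit 27 = 0  t=3,i=3
  ##.#. -> .   bit 26 = 0  t=0,i=12
  ##..# -> #   bit 25 = 1  t=0,i=7
  ##... -> #   bit 24 = 1  t=1,i=10
  #.### -> .   bit 23 = 0  t=3,i=4
  #.##. -> #   bit 22 = 1  t=0,i=5
  #.#.# -> #   bit 21 = 1  t=6,i=0
  #.#.. -> #   bit 20 = 1  t=0,i=13
  #..## -> #   bit 19 = 1  t=0,i=8
  #..#. -> .   bit 18 = 0  t=1,i=17
  #...# -> .   bit 17 = 0  t=0,i=1
  #.... -> #   bit 16 = 1  t=0,i=15
  .#### -> #   bit 15 = 1  t=1,i=4
  .###. -> .   bit 14 = 0  t=0,i=10
  .##.# -> #   bit 13 = 1  t=2,i=16
  .##.. -> #   bit 12 = 1  t=0,i=6
  .#.## -> #   bit 11 = 1  t=0,i=4
  .#.#. -> .   bit 10 = 0  t=1,i=14
  .#..# -> #   bit 9 = 1  t=1,i=16
  .#... -> .   bit 8 = 0  t=0,i=0
  ..### -> #   bit 7 = 1  t=0,i=9
  ..##. -> #   bit 6 = 1  t=2,i=9
  ..#.# -> #   bit 5 = 1  t=0,i=3
  ..#.. -> #   bit 4 = 1  t=0,i=18
  ...## -> #   bit 3 = 1  t=1,i=2
  ...#. -> .   bit 2 = 0  t=0,i=2
  ....# -> .   bit 1 = 0  t=0,i=16
  ..... -> .   bit 0 = 0  t=4,i=3
  bits 00010011011110011011101011111000 = 326744824

326744824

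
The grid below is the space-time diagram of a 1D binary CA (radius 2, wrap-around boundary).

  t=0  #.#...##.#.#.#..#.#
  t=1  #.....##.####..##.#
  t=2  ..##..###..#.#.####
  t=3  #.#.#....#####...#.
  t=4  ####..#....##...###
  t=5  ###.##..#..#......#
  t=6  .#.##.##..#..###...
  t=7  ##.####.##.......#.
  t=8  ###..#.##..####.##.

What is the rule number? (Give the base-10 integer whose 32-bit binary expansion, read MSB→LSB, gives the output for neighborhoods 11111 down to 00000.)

3395626085

  #####|#  b31=1 t=3,i=11
  ####.|#  b30=1 t=1,i=11
  ###.#|.  b29=0 t=5,i=2
  ###..|.  b28=0 t=1,i=12
  ##.##|#  b27=1 t=1,i=8
  ##.#.|.  b26=0 t=0,i=1
  ##..#|#  b25=1 t=1,i=13
  ##...|.  b24=0 t=1,i=1
  #.###|.  b23=0 t=1,i=9
  #.##.|#  b22=1 t=0,i=18
  #.#.#|#  b21=1 t=0,i=9
  #.#..|.  b20=0 t=0,i=2
  #..##|.  b19=0 t=1,i=14
  #..#.|#  b18=1 t=0,i=15
  #...#|.  b17=0 t=0,i=4
  #....|#  b16=1 t=1,i=2
  .####|.  b15=0 t=1,i=10
  .###.|.  b14=0 t=2,i=7
  .##.#|#  b13=1 t=0,i=0
  .##..|.  b12=0 t=1,i=0
  .#.##|.  b11=0 t=0,i=17
  .#.#.|#  b10=1 t=0,i=10
  .#..#|.  b9=0 t=0,i=14
  .#...|.  b8=0 t=0,i=3
  ..###|.  b7=0 t=2,i=6
  ..##.|#  b6=1 t=0,i=6
  ..#.#|#  b5=1 t=0,i=16
  ..#..|.  b4=0 t=4,i=6
  ...##|.  b3=0 t=0,i=5
  ...#.|#  b2=1 t=3,i=16
  ....#|.  b1=0 t=1,i=4
  .....|#  b0=1 t=1,i=3
  bits 11001010011001010010010001100101 = 3395626085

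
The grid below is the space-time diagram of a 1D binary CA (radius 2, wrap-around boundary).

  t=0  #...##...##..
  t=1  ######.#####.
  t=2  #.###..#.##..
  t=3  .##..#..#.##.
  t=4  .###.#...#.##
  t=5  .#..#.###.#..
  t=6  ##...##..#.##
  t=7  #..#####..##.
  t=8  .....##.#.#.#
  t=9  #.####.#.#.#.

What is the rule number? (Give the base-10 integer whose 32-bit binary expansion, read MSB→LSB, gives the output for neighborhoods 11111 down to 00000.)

  ##### -> #   bit 31 = 1  t=1,i=2
  ####. -> #   bit 30 = 1  t=1,i=4
  ###.# -> .   bit 29 = 0  t=1,i=5
  ###.. -> .   bit 28 = 0  t=2,i=4
  ##.## -> .   bit 27 = 0  t=1,i=6
  ##.#. -> #   bit 26 = 1  t=4,i=4
  ##..# -> #   bit 25 = 1  t=0,i=11
  ##... -> .   bit 24 = 0  t=0,i=6
  #.### -> #   bit 23 = 1  t=1,i=0
  #.##. -> .   bit 22 = 0  t=2,i=9
  #.#.# -> .   bit 21 = 0  t=8,i=8
  #.#.. -> .   bit 20 = 0  t=4,i=5
  #..## -> .   bit 19 = 0  t=3,i=0
  #..#. -> .   bit 18 = 0  t=0,i=12
  #...# -> #   bit 17 = 1  t=0,i=2
  #.... -> .   bit 16 = 0  t=8,i=1
  .#### -> .   bit 15 = 0  t=1,i=1
  .###. -> .   bit 14 = 0  t=2,i=3
  .##.# -> .   bit 13 = 0  t=4,i=12
  .##.. -> #   bit 12 = 1  t=0,i=5
  .#.## -> #   bit 11 = 1  t=2,i=1
  .#.#. -> #   bit 10 = 1  t=8,i=9
  .#..# -> .   bit 9 = 0  t=3,i=6
  .#... -> #   bit 8 = 1  t=0,i=1
  ..### -> .   bit 7 = 0  t=7,i=3
  ..##. -> #   bit 6 = 1  t=0,i=4
  ..#.# -> .   bit 5 = 0  t=2,i=0
  ..#.. -> #   bit 4 = 1  t=0,i=0
  ...## -> #   bit 3 = 1  t=0,i=3
  ...#. -> #   bit 2 = 1  t=4,i=8
  ....# -> #   bit 1 = 1  t=8,i=3
  ..... -> #   bit 0 = 1  t=8,i=2
  bits 11000110100000100001110101011111 = 3330415967

3330415967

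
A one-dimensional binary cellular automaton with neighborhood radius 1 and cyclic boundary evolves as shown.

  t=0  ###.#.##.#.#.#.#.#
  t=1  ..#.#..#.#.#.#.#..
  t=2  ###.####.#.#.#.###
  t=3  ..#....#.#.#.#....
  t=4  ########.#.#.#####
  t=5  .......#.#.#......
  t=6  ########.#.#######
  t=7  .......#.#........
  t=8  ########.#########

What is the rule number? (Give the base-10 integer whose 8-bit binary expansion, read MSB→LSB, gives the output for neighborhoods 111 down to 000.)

87

  [7] ### => .  t=0,i=0
  [6] ##. => #  t=0,i=2
  [5] #.# => .  t=0,i=3
  [4] #.. => #  t=1,i=5
  [3] .## => .  t=0,i=6
  [2] .#. => #  t=0,i=4
  [1] ..# => #  t=1,i=1
  [0] ... => #  t=1,i=0
  bits 01010111 = 87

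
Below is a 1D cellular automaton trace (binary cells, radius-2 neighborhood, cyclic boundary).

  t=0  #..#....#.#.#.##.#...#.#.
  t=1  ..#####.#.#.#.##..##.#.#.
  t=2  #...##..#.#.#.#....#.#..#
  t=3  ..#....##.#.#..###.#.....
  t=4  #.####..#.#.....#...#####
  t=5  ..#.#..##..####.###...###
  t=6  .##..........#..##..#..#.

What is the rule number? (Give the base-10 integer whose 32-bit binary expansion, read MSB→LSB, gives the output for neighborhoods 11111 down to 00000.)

  ##### -> #   bit 31 = 1  t=1,i=4
  ####. -> #   bit 30 = 1  t=1,i=5
  ###.# -> .   bit 29 = 0  t=1,i=6
  ###.. -> .   bit 28 = 0  t=4,i=5
  ##.## -> .   bit 27 = 0  t=4,i=1
  ##.#. -> .   bit 26 = 0  t=0,i=16
  ##..# -> .   bit 25 = 0  t=1,i=16
  ##... -> .   bit 24 = 0  t=2,i=1
  #.### -> #   bit 23 = 1  t=4,i=2
  #.##. -> #   bit 22 = 1  t=0,i=14
  #.#.# -> #   bit 21 = 1  t=0,i=10
  #.#.. -> .   bit 20 = 0  t=0,i=0
  #..## -> .   bit 19 = 0  t=1,i=17
  #..#. -> #   bit 18 = 1  t=0,i=2
  #...# -> #   bit 17 = 1  t=0,i=19
  #.... -> #   bit 16 = 1  t=0,i=5
  .#### -> .   bit 15 = 0  t=1,i=3
  .###. -> #   bit 14 = 1  t=3,i=16
  .##.# -> #   bit 13 = 1  t=0,i=15
  .##.. -> .   bit 12 = 0  t=1,i=15
  .#.## -> .   bit 11 = 0  t=0,i=13
  .#.#. -> .   bit 10 = 0  t=0,i=9
  .#..# -> .   bit 9 = 0  t=0,i=1
  .#... -> #   bit 8 = 1  t=0,i=4
  ..### -> .   bit 7 = 0  t=1,i=2
  ..##. -> .   bit 6 = 0  t=1,i=18
  ..#.# -> #   bit 5 = 1  t=0,i=8
  ..#.. -> #   bit 4 = 1  t=0,i=3
  ...## -> .   bit 3 = 0  t=1,i=1
  ...#. -> .   bit 2 = 0  t=0,i=7
  ....# -> #   bit 1 = 1  t=0,i=6
  ..... -> #   bit 0 = 1  t=3,i=22
  bits 11000000111001110110000100110011 = 3236389171

3236389171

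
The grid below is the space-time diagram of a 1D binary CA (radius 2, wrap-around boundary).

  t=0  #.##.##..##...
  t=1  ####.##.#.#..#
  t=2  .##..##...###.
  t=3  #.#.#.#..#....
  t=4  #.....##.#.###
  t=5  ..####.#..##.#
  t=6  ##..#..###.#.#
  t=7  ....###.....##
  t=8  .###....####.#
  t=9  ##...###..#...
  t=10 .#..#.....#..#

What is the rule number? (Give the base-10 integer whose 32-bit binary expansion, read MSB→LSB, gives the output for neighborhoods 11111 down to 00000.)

3235461695

  nb #####: next=#  (t=1,i=1, bit31=1)
  nb ####.: next=#  (t=1,i=2, bit30=1)
  nb ###.#: next=.  (t=1,i=3, bit29=0)
  nb ###..: next=.  (t=2,i=12, bit28=0)
  nb ##.##: next=.  (t=0,i=4, bit27=0)
  nb ##.#.: next=.  (t=1,i=7, bit26=0)
  nb ##..#: next=.  (t=0,i=7, bit25=0)
  nb ##...: next=.  (t=0,i=11, bit24=0)
  nb #.###: next=#  (t=4,i=11, bit23=1)
  nb #.##.: next=#  (t=0,i=2, bit22=1)
  nb #.#.#: next=.  (t=1,i=8, bit21=0)
  nb #.#..: next=#  (t=1,i=10, bit20=1)
  nb #..##: next=#  (t=0,i=8, bit19=1)
  nb #..#.: next=.  (t=3,i=8, bit18=0)
  nb #...#: next=.  (t=0,i=12, bit17=0)
  nb #....: next=#  (t=3,i=11, bit16=1)
  nb .####: next=.  (t=1,i=0, bit15=0)
  nb .###.: next=.  (t=2,i=11, bit14=0)
  nb .##.#: next=#  (t=0,i=3, bit13=1)
  nb .##..: next=#  (t=0,i=6, bit12=1)
  nb .#.##: next=#  (t=0,i=1, bit11=1)
  nb .#.#.: next=.  (t=1,i=9, bit10=0)
  nb .#..#: next=#  (t=1,i=11, bit9=1)
  nb .#...: next=.  (t=3,i=10, bit8=0)
  nb ..###: next=.  (t=1,i=13, bit7=0)
  nb ..##.: next=.  (t=0,i=9, bit6=0)
  nb ..#.#: next=#  (t=0,i=0, bit5=1)
  nb ..#..: next=#  (t=3,i=9, bit4=1)
  nb ...##: next=#  (t=2,i=9, bit3=1)
  nb ...#.: next=#  (t=0,i=13, bit2=1)
  nb ....#: next=#  (t=3,i=12, bit1=1)
  nb .....: next=#  (t=4,i=3, bit0=1)
  bits 11000000110110010011101000111111 = 3235461695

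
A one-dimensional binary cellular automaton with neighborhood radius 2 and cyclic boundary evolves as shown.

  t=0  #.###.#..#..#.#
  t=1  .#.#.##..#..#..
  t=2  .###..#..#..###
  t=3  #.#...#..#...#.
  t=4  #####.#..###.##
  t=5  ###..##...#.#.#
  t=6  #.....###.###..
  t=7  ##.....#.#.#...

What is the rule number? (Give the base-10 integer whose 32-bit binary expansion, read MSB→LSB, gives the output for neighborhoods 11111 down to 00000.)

2368918832

  [31] ##### => #  t=4,i=0
  [30] ####. => .  t=4,i=3
  [29] ###.# => .  t=0,i=4
  [28] ###.. => .  t=2,i=3
  [27] ##.## => #  t=0,i=1
  [26] ##.#. => #  t=0,i=5
  [25] ##..# => .  t=1,i=7
  [24] ##... => #  t=5,i=7
  [23] #.### => .  t=0,i=2
  [22] #.##. => .  t=0,i=14
  [21] #.#.# => #  t=1,i=3
  [20] #.#.. => #  t=0,i=6
  [19] #..## => .  t=2,i=11
  [18] #..#. => .  t=0,i=8
  [17] #...# => #  t=1,i=14
  [16] #.... => .  t=6,i=2
  [15] .#### => #  t=4,i=14
  [14] .###. => #  t=0,i=3
  [13] .##.# => .  t=0,i=0
  [12] .##.. => #  t=1,i=6
  [11] .#.## => .  t=0,i=13
  [10] .#.#. => #  t=1,i=2
  [9] .#..# => .  t=0,i=7
  [8] .#... => #  t=1,i=13
  [7] ..### => .  t=2,i=12
  [6] ..##. => .  t=5,i=5
  [5] ..#.# => #  t=0,i=12
  [4] ..#.. => #  t=0,i=9
  [3] ...## => .  t=6,i=5
  [2] ...#. => .  t=1,i=0
  [1] ....# => .  t=6,i=4
  [0] ..... => .  t=6,i=3
  bits 10001101001100101101010100110000 = 2368918832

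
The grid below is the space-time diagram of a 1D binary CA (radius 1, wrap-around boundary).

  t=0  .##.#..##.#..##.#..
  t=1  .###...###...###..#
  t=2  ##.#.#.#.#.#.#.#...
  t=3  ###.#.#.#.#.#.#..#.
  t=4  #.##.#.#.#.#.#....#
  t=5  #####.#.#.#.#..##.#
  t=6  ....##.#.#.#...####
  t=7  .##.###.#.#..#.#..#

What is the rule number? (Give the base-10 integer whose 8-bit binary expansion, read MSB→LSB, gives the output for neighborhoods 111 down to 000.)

105

  ###|.  b7=0 t=1,i=2
  ##.|#  b6=1 t=0,i=2
  #.#|#  b5=1 t=0,i=3
  #..|.  b4=0 t=0,i=5
  .##|#  b3=1 t=0,i=1
  .#.|.  b2=0 t=0,i=4
  ..#|.  b1=0 t=0,i=0
  ...|#  b0=1 t=0,i=18
  bits 01101001 = 105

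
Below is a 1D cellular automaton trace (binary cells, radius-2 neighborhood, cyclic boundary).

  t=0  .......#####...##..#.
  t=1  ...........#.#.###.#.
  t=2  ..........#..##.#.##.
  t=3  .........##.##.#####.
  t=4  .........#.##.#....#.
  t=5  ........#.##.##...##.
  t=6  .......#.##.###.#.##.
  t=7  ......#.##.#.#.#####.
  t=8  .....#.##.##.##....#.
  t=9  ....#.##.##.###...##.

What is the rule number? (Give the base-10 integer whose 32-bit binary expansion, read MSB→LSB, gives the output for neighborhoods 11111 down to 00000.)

  ##### -> .   bit 31 = 0  t=0,i=9
  ####. -> .   bit 30 = 0  t=0,i=10
  ###.# -> .   bit 29 = 0  t=1,i=17
  ###.. -> #   bit 28 = 1  t=0,i=11
  ##.## -> #   bit 27 = 1  t=3,i=11
  ##.#. -> #   bit 26 = 1  t=1,i=18
  ##..# -> #   bit 25 = 1  t=0,i=17
  ##... -> .   bit 24 = 0  t=0,i=12
  #.### -> .   bit 23 = 0  t=1,i=15
  #.##. -> #   bit 22 = 1  t=2,i=18
  #.#.# -> #   bit 21 = 1  t=1,i=13
  #.#.. -> #   bit 20 = 1  t=1,i=19
  #..## -> #   bit 19 = 1  t=2,i=12
  #..#. -> .   bit 18 = 0  t=0,i=18
  #...# -> #   bit 17 = 1  t=0,i=13
  #.... -> .   bit 16 = 0  t=0,i=0
  .#### -> .   bit 15 = 0  t=0,i=8
  .###. -> #   bit 14 = 1  t=1,i=16
  .##.# -> .   bit 13 = 0  t=2,i=14
  .##.. -> #   bit 12 = 1  t=0,i=16
  .#.## -> #   bit 11 = 1  t=1,i=14
  .#.#. -> .   bit 10 = 0  t=1,i=12
  .#..# -> .   bit 9 = 0  t=2,i=11
  .#... -> .   bit 8 = 0  t=0,i=20
  ..### -> .   bit 7 = 0  t=0,i=7
  ..##. -> #   bit 6 = 1  t=0,i=15
  ..#.# -> .   bit 5 = 0  t=1,i=11
  ..#.. -> #   bit 4 = 1  t=0,i=19
  ...## -> .   bit 3 = 0  t=0,i=6
  ...#. -> #   bit 2 = 1  t=1,i=10
  ....# -> .   bit 1 = 0  t=0,i=5
  ..... -> .   bit 0 = 0  t=0,i=1
  bits 00011110011110100101100001010100 = 511334484

511334484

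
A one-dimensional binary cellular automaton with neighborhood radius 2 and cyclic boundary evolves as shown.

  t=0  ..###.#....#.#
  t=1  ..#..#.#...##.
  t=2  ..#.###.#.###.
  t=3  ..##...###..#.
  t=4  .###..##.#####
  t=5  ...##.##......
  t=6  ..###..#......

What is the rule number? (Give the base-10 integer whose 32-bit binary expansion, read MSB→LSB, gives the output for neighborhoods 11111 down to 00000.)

  ##### -> .   bit 31 = 0  t=4,i=11
  ####. -> .   bit 30 = 0  t=4,i=12
  ###.# -> .   bit 29 = 0  t=0,i=4
  ###.. -> #   bit 28 = 1  t=2,i=12
  ##.## -> .   bit 27 = 0  t=4,i=0
  ##.#. -> #   bit 26 = 1  t=0,i=5
  ##..# -> #   bit 25 = 1  t=3,i=10
  ##... -> .   bit 24 = 0  t=1,i=13
  #.### -> .   bit 23 = 0  t=2,i=4
  #.##. -> .   bit 22 = 0  t=5,i=6
  #.#.# -> #   bit 21 = 1  t=2,i=8
  #.#.. -> .   bit 20 = 0  t=0,i=6
  #..## -> .   bit 19 = 0  t=0,i=1
  #..#. -> #   bit 18 = 1  t=1,i=4
  #...# -> .   bit 17 = 0  t=1,i=0
  #.... -> .   bit 16 = 0  t=0,i=8
  .#### -> .   bit 15 = 0  t=4,i=10
  .###. -> .   bit 14 = 0  t=0,i=3
  .##.# -> #   bit 13 = 1  t=4,i=7
  .##.. -> #   bit 12 = 1  t=1,i=12
  .#.## -> #   bit 11 = 1  t=2,i=3
  .#.#. -> #   bit 10 = 1  t=0,i=12
  .#..# -> .   bit 9 = 0  t=0,i=0
  .#... -> #   bit 8 = 1  t=0,i=7
  ..### -> #   bit 7 = 1  t=0,i=2
  ..##. -> #   bit 6 = 1  t=1,i=11
  ..#.# -> #   bit 5 = 1  t=0,i=11
  ..#.. -> #   bit 4 = 1  t=1,i=2
  ...## -> #   bit 3 = 1  t=1,i=10
  ...#. -> .   bit 2 = 0  t=0,i=10
  ....# -> .   bit 1 = 0  t=0,i=9
  ..... -> .   bit 0 = 0  t=5,i=0
  bits 00010110001001000011110111111000 = 371473912

371473912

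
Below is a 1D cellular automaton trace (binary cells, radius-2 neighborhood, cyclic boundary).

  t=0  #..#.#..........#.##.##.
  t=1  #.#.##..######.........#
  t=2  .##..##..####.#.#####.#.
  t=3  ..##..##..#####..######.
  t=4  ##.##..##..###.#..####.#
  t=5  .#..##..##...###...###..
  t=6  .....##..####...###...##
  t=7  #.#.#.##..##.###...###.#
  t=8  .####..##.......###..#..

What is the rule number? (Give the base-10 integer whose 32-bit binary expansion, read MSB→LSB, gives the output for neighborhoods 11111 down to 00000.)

  #####|#  b31=1 t=1,i=10
  ####.|#  b30=1 t=1,i=12
  ###.#|#  b29=1 t=2,i=12
  ###..|.  b28=0 t=1,i=13
  ##.##|.  b27=0 t=0,i=20
  ##.#.|#  b26=1 t=0,i=23
  ##..#|#  b25=1 t=1,i=6
  ##...|#  b24=1 t=1,i=14
  #.###|.  b23=0 t=2,i=16
  #.##.|.  b22=0 t=0,i=18
  #.#.#|#  b21=1 t=1,i=2
  #.#..|#  b20=1 t=0,i=0
  #..##|.  b19=0 t=1,i=7
  #..#.|#  b18=1 t=0,i=2
  #...#|#  b17=1 t=3,i=0
  #....|.  b16=0 t=0,i=7
  .####|#  b15=1 t=1,i=9
  .###.|.  b14=0 t=4,i=0
  .##.#|.  b13=0 t=0,i=19
  .##..|#  b12=1 t=1,i=5
  .#.##|.  b11=0 t=0,i=17
  .#.#.|#  b10=1 t=0,i=4
  .#..#|.  b9=0 t=0,i=1
  .#...|.  b8=0 t=0,i=6
  ..###|.  b7=0 t=1,i=8
  ..##.|.  b6=0 t=1,i=23
  ..#.#|.  b5=0 t=0,i=3
  ..#..|.  b4=0 t=5,i=1
  ...##|#  b3=1 t=1,i=22
  ...#.|.  b2=0 t=0,i=15
  ....#|.  b1=0 t=0,i=14
  .....|#  b0=1 t=0,i=8
  bits 11100111001101101001010000001001 = 3879113737

3879113737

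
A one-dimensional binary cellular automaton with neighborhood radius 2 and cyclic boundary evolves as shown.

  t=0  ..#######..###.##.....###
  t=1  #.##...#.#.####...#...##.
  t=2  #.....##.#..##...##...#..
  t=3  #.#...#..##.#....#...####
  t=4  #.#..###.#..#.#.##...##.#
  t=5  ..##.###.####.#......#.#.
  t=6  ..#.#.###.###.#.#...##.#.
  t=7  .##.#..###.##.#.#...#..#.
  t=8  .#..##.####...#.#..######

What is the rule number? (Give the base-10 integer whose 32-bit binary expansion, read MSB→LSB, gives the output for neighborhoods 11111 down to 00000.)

1781908212

  nb #####: next=.  (t=0,i=4, bit31=0)
  nb ####.: next=#  (t=0,i=7, bit30=1)
  nb ###.#: next=#  (t=0,i=13, bit29=1)
  nb ###..: next=.  (t=0,i=8, bit28=0)
  nb ##.##: next=#  (t=0,i=14, bit27=1)
  nb ##.#.: next=.  (t=1,i=24, bit26=0)
  nb ##..#: next=#  (t=0,i=0, bit25=1)
  nb ##...: next=.  (t=0,i=17, bit24=0)
  nb #.###: next=.  (t=1,i=11, bit23=0)
  nb #.##.: next=.  (t=0,i=15, bit22=0)
  nb #.#.#: next=#  (t=1,i=0, bit21=1)
  nb #.#..: next=#  (t=2,i=9, bit20=1)
  nb #..##: next=.  (t=0,i=1, bit19=0)
  nb #..#.: next=#  (t=2,i=24, bit18=1)
  nb #...#: next=.  (t=1,i=5, bit17=0)
  nb #....: next=#  (t=0,i=18, bit16=1)
  nb .####: next=#  (t=0,i=3, bit15=1)
  nb .###.: next=#  (t=0,i=12, bit14=1)
  nb .##.#: next=.  (t=1,i=23, bit13=0)
  nb .##..: next=.  (t=0,i=16, bit12=0)
  nb .#.##: next=.  (t=1,i=1, bit11=0)
  nb .#.#.: next=.  (t=1,i=8, bit10=0)
  nb .#..#: next=#  (t=2,i=10, bit9=1)
  nb .#...: next=.  (t=1,i=19, bit8=0)
  nb ..###: next=#  (t=0,i=2, bit7=1)
  nb ..##.: next=#  (t=1,i=22, bit6=1)
  nb ..#.#: next=#  (t=1,i=7, bit5=1)
  nb ..#..: next=#  (t=1,i=18, bit4=1)
  nb ...##: next=.  (t=0,i=21, bit3=0)
  nb ...#.: next=#  (t=1,i=6, bit2=1)
  nb ....#: next=.  (t=0,i=20, bit1=0)
  nb .....: next=.  (t=0,i=19, bit0=0)
  bits 01101010001101011100001011110100 = 1781908212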